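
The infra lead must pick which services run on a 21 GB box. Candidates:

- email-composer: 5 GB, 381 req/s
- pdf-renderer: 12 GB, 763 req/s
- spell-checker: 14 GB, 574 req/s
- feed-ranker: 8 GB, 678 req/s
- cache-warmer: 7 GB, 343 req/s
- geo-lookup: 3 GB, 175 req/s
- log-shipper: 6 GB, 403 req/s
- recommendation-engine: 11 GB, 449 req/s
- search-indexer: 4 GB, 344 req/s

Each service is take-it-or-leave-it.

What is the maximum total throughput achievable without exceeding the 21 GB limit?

Ranking by ratio (throughput/GB): search-indexer 86.00, feed-ranker 84.75, email-composer 76.20, log-shipper 67.17.
The ratio heuristic lands on email-composer + feed-ranker + geo-lookup + search-indexer (1578) but leaves 1 GB idle.
Dropping email-composer frees 5 GB; slotting in log-shipper (6 GB) lifts the total to 1600 at 21 GB.
Runner-up email-composer + feed-ranker + geo-lookup + search-indexer tops out at 1578.

1600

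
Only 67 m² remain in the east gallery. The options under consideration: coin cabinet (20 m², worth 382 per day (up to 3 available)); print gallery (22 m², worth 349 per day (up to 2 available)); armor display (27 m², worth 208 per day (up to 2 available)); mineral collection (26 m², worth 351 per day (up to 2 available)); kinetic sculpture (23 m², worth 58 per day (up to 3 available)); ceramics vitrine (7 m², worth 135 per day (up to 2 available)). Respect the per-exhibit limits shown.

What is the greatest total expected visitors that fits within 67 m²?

A density-first pass picks 2×coin cabinet + 2×ceramics vitrine — 1034 at 54 m².
Replace ceramics vitrine with coin cabinet: the trade gains 247 net, giving 1281 at 67 m².
No other feasible combination exceeds 1281.

1281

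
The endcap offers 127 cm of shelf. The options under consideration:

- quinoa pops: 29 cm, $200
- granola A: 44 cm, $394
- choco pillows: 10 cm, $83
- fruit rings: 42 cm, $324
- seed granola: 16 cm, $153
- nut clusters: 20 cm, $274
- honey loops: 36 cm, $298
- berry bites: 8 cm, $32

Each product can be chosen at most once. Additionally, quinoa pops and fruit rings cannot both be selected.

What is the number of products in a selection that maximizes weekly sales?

5

The maximum weekly sales within 127 cm is 1202.
For example granola A + choco pillows + seed granola + nut clusters + honey loops achieves it, using 126 cm.
All optima have 5 products.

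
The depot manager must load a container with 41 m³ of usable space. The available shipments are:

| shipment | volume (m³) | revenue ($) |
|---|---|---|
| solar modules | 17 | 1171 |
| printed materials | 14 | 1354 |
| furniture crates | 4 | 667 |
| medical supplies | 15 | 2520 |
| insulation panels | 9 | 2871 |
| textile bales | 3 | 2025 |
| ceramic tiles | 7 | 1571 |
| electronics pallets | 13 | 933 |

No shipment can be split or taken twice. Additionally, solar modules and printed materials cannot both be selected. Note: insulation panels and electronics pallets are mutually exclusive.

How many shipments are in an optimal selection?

The maximum revenue within 41 m³ is 9654.
furniture crates + medical supplies + insulation panels + textile bales + ceramic tiles hits 9654 at 38 m³.
Every optimal selection uses 5 shipments.

5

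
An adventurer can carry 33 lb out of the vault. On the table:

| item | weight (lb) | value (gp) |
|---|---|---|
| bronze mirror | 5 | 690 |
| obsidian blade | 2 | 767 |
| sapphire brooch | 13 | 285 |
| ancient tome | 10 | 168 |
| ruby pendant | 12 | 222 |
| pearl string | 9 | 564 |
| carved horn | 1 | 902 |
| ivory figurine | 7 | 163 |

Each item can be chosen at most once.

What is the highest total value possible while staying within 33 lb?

3208

By value per lb: carved horn 902.00, obsidian blade 383.50, bronze mirror 138.00 lead.
Filling by ratio: bronze mirror + obsidian blade + pearl string + carved horn + ivory figurine for 3086, with 9 lb left unused.
The 7 lb tied up in ivory figurine is better spent on sapphire brooch — total rises to 3208 (30 lb).
Nothing else within 33 lb beats 3208.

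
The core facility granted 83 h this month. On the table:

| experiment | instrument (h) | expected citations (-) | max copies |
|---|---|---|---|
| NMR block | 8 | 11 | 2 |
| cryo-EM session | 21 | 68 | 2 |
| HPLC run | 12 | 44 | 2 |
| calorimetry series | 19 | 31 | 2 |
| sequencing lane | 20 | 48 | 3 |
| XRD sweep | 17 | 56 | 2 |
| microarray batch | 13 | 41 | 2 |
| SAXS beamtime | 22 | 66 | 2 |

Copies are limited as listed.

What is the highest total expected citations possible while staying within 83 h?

280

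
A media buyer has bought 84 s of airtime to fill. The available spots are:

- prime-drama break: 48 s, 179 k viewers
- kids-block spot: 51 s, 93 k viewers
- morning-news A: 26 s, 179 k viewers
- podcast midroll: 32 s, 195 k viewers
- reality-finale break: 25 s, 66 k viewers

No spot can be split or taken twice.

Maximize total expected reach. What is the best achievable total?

440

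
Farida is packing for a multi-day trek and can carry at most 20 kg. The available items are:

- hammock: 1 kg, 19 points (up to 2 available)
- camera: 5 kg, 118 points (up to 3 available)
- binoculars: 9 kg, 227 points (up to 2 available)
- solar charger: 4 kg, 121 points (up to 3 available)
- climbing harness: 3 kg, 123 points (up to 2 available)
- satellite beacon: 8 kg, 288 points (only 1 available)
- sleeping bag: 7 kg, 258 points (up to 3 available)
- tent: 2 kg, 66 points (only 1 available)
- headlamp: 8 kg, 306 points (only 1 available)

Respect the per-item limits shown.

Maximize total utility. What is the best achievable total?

By utility per kg: climbing harness 41.00, headlamp 38.25, sleeping bag 36.86, satellite beacon 36.00 lead.
Greedy by ratio would take solar charger + 2×climbing harness + tent + headlamp: 20 kg used, total 739.
The 14 kg tied up in solar charger and tent and headlamp is better spent on 2×sleeping bag — total rises to 762 (20 kg).

762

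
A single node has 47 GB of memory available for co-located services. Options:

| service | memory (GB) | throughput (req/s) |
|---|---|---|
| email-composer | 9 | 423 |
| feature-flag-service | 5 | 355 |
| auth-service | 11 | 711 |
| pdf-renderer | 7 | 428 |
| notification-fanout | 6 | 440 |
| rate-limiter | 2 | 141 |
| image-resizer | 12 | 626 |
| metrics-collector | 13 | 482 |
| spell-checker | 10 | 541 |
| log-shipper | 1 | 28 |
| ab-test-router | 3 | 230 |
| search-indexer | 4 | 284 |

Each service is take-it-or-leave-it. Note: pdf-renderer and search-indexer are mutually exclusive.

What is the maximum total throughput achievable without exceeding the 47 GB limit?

2959

Feature-flag-service + auth-service + pdf-renderer + notification-fanout + rate-limiter + image-resizer + log-shipper + ab-test-router uses 47 of the 47 GB and totals 2959.
Runner-up feature-flag-service + auth-service + pdf-renderer + notification-fanout + rate-limiter + image-resizer + ab-test-router tops out at 2931.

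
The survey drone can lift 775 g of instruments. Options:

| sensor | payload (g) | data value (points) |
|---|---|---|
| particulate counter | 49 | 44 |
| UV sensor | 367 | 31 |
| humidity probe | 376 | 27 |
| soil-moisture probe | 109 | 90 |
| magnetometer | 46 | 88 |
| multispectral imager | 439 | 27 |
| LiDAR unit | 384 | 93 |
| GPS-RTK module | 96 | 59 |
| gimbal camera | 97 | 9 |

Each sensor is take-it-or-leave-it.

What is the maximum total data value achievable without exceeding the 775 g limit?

374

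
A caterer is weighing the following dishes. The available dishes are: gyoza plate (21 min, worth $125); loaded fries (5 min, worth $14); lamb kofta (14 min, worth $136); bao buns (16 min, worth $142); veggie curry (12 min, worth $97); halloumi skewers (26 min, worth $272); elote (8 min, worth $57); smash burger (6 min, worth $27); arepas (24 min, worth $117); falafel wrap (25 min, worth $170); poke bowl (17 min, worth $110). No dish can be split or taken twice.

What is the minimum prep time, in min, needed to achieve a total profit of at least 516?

Look for the lowest-prep combination reaching 516.
lamb kofta + bao buns + halloumi skewers reaches 550 using 56 min.
Any bundle with less than 56 min falls short of 516.

56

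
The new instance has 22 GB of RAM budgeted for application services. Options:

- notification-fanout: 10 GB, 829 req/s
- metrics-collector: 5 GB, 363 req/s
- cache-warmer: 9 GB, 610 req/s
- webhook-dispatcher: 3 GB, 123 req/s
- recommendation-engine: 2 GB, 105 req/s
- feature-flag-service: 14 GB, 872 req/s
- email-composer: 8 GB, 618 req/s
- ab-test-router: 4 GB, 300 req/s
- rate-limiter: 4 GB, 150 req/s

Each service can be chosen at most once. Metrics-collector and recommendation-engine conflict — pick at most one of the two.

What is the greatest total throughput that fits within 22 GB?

1747

Ranking by ratio (throughput/GB): notification-fanout 82.90, email-composer 77.25, ab-test-router 75.00, metrics-collector 72.60.
The ratio ordering already packs tightly: notification-fanout + email-composer + ab-test-router, 22 GB, 1747.
Next best is notification-fanout + metrics-collector + webhook-dispatcher + ab-test-router at 1615 (22 GB) — short by 132.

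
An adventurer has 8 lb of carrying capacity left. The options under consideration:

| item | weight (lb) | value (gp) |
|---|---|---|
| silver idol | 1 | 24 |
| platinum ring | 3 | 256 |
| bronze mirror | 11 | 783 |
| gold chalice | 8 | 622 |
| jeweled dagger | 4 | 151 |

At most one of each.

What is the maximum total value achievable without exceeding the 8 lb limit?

622

A density-first pass picks silver idol + platinum ring + jeweled dagger — 431 at 8 lb.
Replace silver idol and platinum ring and jeweled dagger with gold chalice: the trade gains 191 net, giving 622 at 8 lb.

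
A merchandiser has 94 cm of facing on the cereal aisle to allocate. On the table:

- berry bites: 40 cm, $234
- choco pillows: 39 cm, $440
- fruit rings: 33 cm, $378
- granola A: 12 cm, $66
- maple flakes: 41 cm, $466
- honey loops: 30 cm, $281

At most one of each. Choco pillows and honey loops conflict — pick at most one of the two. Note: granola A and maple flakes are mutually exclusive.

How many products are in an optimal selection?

Best achievable weekly sales is 906.
choco pillows + maple flakes hits 906 at 80 cm.
Every optimal selection uses 2 products.

2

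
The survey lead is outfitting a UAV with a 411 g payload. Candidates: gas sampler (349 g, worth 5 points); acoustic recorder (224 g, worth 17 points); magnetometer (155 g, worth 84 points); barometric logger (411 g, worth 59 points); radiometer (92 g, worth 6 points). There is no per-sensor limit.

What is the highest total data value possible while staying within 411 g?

174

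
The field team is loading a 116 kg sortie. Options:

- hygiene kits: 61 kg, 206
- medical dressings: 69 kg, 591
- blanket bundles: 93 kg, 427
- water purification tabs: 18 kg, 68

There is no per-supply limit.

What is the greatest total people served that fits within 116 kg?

727

The ratio ordering already packs tightly: medical dressings + 2×water purification tabs, 105 kg, 727.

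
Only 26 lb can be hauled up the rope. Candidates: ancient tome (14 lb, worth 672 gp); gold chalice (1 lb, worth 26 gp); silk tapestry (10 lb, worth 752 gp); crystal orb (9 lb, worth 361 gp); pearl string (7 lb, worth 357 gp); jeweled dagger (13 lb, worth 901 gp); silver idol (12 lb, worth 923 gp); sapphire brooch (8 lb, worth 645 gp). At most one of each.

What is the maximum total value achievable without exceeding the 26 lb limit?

1850

Ranking by ratio (value/lb): sapphire brooch 80.62, silver idol 76.92, silk tapestry 75.20.
Greedy by ratio would take gold chalice + silver idol + sapphire brooch: 21 lb used, total 1594.
Dropping sapphire brooch frees 8 lb; slotting in jeweled dagger (13 lb) lifts the total to 1850 at 26 lb.
Every other selection either busts 26 lb or fails to beat 1850.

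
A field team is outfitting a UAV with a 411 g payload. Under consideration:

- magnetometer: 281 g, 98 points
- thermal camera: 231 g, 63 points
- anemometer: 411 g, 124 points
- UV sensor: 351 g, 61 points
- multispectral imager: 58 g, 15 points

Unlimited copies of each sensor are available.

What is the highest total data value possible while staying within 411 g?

128

Taking magnetometer + 2×multispectral imager: 397 g used, 128 in data value.
Nothing else within 411 g beats 128.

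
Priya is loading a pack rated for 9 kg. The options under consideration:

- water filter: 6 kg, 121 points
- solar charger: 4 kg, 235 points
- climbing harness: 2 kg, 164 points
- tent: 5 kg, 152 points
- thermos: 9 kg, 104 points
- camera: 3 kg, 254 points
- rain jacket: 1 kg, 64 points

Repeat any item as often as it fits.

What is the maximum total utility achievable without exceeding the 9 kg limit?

762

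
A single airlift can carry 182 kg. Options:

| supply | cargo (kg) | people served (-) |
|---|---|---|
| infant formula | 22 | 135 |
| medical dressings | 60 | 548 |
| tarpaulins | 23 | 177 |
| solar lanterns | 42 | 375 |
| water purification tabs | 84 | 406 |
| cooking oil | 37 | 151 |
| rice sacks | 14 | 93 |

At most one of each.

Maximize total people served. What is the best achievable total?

1344

Ranking by ratio (people served/kg): medical dressings 9.13, solar lanterns 8.93, tarpaulins 7.70, rice sacks 6.64.
Filling by ratio: infant formula + medical dressings + tarpaulins + solar lanterns + rice sacks for 1328, with 21 kg left unused.
The 22 kg tied up in infant formula is better spent on cooking oil — total rises to 1344 (176 kg).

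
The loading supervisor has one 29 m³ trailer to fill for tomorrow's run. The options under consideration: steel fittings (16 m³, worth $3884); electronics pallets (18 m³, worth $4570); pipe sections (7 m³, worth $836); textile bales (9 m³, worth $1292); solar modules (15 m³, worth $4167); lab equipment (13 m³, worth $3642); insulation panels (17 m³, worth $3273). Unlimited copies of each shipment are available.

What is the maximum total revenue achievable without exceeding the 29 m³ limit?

7809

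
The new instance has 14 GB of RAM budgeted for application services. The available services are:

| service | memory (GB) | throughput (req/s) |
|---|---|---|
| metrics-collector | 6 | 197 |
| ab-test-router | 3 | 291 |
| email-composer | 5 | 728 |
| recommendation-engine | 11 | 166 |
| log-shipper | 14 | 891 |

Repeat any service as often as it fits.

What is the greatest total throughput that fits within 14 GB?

1747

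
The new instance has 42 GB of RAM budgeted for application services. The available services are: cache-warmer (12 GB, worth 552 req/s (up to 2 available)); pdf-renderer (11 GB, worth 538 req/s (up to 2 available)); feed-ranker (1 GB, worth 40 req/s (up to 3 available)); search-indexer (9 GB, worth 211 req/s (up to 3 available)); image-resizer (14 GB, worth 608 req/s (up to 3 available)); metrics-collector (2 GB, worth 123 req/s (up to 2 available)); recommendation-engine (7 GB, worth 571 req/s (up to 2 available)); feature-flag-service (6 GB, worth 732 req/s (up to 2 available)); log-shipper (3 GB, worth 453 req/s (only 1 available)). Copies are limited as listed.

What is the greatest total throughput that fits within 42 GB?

Ranking by ratio (throughput/GB): log-shipper 151.00, feature-flag-service 122.00, recommendation-engine 81.57, metrics-collector 61.50.
Greedy by ratio would take 3×feed-ranker + 2×metrics-collector + 2×recommendation-engine + 2×feature-flag-service + log-shipper: 36 GB used, total 3425.
Dropping 3×feed-ranker and metrics-collector frees 5 GB; slotting in pdf-renderer (11 GB) lifts the total to 3720 at 42 GB.
Every other selection either busts 42 GB or exceeds an availability limit or fails to beat 3720.

3720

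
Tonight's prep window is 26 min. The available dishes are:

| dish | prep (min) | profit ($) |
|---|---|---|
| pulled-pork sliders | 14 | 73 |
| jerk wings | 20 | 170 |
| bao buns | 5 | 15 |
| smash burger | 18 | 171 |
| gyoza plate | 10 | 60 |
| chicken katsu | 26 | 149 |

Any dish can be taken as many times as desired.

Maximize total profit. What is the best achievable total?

186

By profit per min: smash burger 9.50, jerk wings 8.50, gyoza plate 6.00, chicken katsu 5.73 lead.
Bao buns + smash burger uses 23 of the 26 min and totals 186.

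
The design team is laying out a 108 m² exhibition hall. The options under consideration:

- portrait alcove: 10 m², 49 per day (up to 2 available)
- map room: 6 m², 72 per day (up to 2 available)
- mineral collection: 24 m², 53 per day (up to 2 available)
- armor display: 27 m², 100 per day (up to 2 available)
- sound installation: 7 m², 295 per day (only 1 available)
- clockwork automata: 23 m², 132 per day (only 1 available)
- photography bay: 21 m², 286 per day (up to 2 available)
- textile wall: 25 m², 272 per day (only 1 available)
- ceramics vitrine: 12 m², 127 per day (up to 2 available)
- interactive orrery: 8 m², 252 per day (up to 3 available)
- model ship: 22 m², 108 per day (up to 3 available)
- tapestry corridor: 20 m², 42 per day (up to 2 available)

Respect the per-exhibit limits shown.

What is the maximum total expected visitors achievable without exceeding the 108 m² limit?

1967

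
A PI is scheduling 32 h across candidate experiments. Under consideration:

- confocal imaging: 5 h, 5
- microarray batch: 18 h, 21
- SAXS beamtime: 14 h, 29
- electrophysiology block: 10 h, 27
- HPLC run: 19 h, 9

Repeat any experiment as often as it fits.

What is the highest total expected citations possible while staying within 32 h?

Ranking by ratio (expected citations/h): electrophysiology block 2.70, SAXS beamtime 2.07, microarray batch 1.17.
The ratio ordering already packs tightly: 3×electrophysiology block, 30 h, 81.
That's the maximum — no swap from here does better than 81.

81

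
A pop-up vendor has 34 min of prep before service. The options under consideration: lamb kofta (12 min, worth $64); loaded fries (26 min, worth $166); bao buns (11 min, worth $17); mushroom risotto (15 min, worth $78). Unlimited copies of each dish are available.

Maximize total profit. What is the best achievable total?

166

Best packing: loaded fries — 26 min, 166 total.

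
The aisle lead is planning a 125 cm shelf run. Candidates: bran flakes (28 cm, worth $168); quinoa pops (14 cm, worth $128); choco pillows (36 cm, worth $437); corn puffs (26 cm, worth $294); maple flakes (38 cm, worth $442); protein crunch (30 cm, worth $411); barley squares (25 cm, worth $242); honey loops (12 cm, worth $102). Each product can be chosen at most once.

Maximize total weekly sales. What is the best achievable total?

Taking quinoa pops + choco pillows + maple flakes + protein crunch: 118 cm used, 1418 in weekly sales.
The closest alternative, choco pillows + corn puffs + maple flakes + barley squares, reaches only 1415.

1418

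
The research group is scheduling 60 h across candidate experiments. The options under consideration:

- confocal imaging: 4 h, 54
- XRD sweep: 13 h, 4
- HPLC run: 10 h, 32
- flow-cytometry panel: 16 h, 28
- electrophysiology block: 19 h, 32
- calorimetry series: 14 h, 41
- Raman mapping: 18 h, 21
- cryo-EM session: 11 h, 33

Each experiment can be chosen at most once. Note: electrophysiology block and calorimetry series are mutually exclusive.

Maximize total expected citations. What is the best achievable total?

188

Best packing: confocal imaging + HPLC run + flow-cytometry panel + calorimetry series + cryo-EM session — 55 h, 188 total.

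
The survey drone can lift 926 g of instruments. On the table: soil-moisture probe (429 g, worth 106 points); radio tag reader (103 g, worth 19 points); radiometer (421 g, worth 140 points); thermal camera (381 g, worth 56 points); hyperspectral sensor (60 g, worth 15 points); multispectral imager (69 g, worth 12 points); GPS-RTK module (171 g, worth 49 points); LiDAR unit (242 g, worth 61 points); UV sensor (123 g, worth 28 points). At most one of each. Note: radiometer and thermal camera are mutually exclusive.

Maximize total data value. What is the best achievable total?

By data value per g: radiometer 0.33, GPS-RTK module 0.29, LiDAR unit 0.25 lead.
Radiometer + hyperspectral sensor + GPS-RTK module + LiDAR unit uses 894 of the 926 g and totals 265.
The closest alternative, radiometer + multispectral imager + GPS-RTK module + LiDAR unit, reaches only 262.

265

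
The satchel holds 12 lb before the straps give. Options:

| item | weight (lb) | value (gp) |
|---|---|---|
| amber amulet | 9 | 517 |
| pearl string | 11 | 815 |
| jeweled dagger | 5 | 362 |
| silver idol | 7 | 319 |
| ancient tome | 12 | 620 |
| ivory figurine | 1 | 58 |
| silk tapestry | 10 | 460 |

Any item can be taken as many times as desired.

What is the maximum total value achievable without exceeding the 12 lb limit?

Taking pearl string + ivory figurine: 12 lb used, 873 in value.
That's the maximum — no swap from here does better than 873.

873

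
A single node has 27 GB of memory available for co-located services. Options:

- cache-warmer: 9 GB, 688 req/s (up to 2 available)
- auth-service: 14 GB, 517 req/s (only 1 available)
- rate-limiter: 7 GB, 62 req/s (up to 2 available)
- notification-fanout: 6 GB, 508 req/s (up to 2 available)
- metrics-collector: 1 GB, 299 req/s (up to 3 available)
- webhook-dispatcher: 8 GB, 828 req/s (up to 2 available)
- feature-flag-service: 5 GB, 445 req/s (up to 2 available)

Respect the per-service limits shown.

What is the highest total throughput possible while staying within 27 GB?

3123

The ratio heuristic lands on 3×metrics-collector + 2×webhook-dispatcher + feature-flag-service (2998) but leaves 3 GB idle.
Dropping webhook-dispatcher frees 8 GB; slotting in notification-fanout + feature-flag-service (11 GB) lifts the total to 3123 at 27 GB.
That's the maximum — no swap from here does better than 3123.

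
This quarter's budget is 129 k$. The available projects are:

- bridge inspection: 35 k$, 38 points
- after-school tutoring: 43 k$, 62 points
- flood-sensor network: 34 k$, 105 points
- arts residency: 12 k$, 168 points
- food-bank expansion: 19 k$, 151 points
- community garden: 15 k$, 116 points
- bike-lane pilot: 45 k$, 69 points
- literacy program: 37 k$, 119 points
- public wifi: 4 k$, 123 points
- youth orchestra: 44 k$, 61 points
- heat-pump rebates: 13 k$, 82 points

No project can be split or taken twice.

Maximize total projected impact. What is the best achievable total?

Ranking by ratio (projected impact/k$): public wifi 30.75, arts residency 14.00, food-bank expansion 7.95.
The ratio heuristic lands on arts residency + food-bank expansion + community garden + literacy program + public wifi + heat-pump rebates (759) but leaves 29 k$ idle.
The 13 k$ tied up in heat-pump rebates is better spent on flood-sensor network — total rises to 782 (121 k$).

782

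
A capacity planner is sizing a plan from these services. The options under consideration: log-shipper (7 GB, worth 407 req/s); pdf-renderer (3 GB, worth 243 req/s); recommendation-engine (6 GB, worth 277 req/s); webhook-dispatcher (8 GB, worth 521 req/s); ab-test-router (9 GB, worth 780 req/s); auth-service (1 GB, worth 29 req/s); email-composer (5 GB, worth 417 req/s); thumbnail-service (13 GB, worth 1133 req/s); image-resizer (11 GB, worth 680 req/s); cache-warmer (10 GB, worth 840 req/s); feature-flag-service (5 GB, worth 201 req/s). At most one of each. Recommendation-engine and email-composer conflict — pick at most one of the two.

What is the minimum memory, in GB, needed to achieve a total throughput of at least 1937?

Minimise GB subject to total throughput ≥ 1937.
ab-test-router + auth-service + thumbnail-service: 1942 throughput at 23 GB.
No combination under 23 GB hits 1937.

23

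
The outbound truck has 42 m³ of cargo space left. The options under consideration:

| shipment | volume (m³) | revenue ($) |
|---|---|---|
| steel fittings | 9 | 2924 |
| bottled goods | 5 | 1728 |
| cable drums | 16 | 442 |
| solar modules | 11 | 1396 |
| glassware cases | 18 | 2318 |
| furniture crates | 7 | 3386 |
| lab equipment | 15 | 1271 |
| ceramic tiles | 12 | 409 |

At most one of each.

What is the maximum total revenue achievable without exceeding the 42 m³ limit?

10356

Steel fittings + bottled goods + glassware cases + furniture crates uses 39 of the 42 m³ and totals 10356.
Next best is steel fittings + bottled goods + solar modules + furniture crates at 9434 (32 m³) — short by 922.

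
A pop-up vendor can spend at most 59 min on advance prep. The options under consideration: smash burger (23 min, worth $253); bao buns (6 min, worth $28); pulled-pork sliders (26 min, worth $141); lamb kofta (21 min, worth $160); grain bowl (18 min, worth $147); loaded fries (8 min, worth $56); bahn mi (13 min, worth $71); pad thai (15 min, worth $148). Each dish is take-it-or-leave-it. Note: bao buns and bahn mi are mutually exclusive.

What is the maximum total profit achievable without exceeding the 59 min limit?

Ranking by ratio (profit/min): smash burger 11.00, pad thai 9.87, grain bowl 8.17.
Filling by ratio: smash burger + grain bowl + pad thai for 548, with 3 min left unused.
Dropping grain bowl frees 18 min; slotting in lamb kofta (21 min) lifts the total to 561 at 59 min.

561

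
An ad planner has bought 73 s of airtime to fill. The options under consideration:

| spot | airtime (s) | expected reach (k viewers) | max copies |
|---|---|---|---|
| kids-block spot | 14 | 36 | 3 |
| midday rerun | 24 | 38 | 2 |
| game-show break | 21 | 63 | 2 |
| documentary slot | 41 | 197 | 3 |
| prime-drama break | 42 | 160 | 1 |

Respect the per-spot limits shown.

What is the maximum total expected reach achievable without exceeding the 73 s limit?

269

By expected reach per s: documentary slot 4.80, prime-drama break 3.81, game-show break 3.00, kids-block spot 2.57 lead.
Greedy by ratio would take game-show break + documentary slot: 62 s used, total 260.
Dropping game-show break frees 21 s; slotting in 2×kids-block spot (28 s) lifts the total to 269 at 69 s.
The spare 4 s is too small for any remaining spot, and no exchange beats 269.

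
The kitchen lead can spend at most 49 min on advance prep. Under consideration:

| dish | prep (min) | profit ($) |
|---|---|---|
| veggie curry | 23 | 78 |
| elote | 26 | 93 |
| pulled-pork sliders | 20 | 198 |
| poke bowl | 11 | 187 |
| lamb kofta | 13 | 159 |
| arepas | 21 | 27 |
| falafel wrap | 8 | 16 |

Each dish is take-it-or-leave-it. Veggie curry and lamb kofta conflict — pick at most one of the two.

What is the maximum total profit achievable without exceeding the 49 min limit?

Taking pulled-pork sliders + poke bowl + lamb kofta: 44 min used, 544 in profit.
Runner-up pulled-pork sliders + poke bowl + falafel wrap tops out at 401.

544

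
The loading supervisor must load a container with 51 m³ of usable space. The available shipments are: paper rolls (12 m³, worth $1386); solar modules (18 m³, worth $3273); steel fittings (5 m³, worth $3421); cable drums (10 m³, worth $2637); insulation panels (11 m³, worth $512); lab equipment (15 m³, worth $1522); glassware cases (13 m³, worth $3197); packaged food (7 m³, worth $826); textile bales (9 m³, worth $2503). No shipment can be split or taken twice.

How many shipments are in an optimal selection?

5

The maximum revenue within 51 m³ is 13144.
For example paper rolls + steel fittings + cable drums + glassware cases + textile bales achieves it, using 49 m³.
Every optimal selection uses 5 shipments.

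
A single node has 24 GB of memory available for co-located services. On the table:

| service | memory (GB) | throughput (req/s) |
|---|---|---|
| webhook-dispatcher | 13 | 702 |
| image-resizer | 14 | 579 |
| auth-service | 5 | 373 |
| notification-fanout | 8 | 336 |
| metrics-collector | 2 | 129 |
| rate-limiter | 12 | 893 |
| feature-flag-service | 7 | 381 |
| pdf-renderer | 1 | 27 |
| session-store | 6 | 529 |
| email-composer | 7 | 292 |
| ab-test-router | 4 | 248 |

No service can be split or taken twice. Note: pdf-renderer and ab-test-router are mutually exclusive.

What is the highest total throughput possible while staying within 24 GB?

1822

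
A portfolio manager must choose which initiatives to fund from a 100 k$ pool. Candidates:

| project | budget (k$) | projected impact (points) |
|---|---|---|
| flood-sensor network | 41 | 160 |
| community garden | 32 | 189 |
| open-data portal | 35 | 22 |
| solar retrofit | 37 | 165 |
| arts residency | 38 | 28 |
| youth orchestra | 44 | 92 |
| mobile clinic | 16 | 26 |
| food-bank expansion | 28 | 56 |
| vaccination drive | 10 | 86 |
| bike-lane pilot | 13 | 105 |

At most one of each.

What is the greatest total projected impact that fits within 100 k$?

545

Community garden + solar retrofit + vaccination drive + bike-lane pilot uses 92 of the 100 k$ and totals 545.
Every other selection either busts 100 k$ or fails to beat 545.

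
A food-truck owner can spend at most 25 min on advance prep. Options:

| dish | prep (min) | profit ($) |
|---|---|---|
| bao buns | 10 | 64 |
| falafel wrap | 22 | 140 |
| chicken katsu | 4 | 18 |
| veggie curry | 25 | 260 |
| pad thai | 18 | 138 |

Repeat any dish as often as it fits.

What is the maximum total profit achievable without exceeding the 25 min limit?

Taking veggie curry: 25 min used, 260 in profit.
No other feasible combination exceeds 260.

260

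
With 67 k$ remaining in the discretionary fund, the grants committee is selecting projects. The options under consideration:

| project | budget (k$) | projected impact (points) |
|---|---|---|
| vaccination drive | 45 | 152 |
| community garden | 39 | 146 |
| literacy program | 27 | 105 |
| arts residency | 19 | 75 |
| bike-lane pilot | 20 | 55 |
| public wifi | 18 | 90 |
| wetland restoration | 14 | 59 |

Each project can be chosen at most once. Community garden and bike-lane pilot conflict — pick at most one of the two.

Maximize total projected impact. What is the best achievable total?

Density check — public wifi 5.00, wetland restoration 4.21, arts residency 3.95 are the best per k$.
Greedy by ratio would take arts residency + public wifi + wetland restoration: 51 k$ used, total 224.
Dropping wetland restoration frees 14 k$; slotting in literacy program (27 k$) lifts the total to 270 at 64 k$.
The spare 3 k$ is too small for any remaining project, and no feasible exchange beats 270.

270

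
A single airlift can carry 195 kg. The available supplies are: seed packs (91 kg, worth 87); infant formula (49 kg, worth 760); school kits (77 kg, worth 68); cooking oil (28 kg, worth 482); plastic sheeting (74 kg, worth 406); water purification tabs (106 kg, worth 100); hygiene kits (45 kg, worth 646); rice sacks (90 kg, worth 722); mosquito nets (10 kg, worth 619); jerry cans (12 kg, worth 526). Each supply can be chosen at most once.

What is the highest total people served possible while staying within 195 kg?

3109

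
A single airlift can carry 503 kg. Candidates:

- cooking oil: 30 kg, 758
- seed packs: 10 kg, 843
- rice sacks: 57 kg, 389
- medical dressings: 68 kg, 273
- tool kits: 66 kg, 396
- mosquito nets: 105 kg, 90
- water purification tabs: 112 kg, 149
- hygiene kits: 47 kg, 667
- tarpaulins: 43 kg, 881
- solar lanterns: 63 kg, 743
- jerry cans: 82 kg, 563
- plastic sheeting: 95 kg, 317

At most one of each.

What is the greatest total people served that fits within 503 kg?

The ratio heuristic lands on cooking oil + seed packs + rice sacks + medical dressings + tool kits + hygiene kits + tarpaulins + solar lanterns + jerry cans (5513) but leaves 37 kg idle.
Dropping medical dressings frees 68 kg; slotting in plastic sheeting (95 kg) lifts the total to 5557 at 493 kg.
The closest alternative, cooking oil + seed packs + rice sacks + medical dressings + tool kits + hygiene kits + tarpaulins + solar lanterns + jerry cans, reaches only 5513.

5557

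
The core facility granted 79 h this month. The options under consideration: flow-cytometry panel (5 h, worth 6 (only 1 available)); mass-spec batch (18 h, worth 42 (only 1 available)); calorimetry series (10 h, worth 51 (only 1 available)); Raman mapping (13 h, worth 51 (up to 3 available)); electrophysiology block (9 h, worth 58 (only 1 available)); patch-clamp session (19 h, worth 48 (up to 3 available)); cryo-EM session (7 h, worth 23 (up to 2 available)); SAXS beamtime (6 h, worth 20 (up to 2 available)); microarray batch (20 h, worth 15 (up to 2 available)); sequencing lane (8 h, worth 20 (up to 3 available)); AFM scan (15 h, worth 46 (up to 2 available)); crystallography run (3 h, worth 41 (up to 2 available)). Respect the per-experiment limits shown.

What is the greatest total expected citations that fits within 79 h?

390

By expected citations per h: crystallography run 13.67, electrophysiology block 6.44, calorimetry series 5.10 lead.
Taking the top-ratio experiments first gives calorimetry series + 3×Raman mapping + electrophysiology block + 2×SAXS beamtime + 2×crystallography run for 384 (76 h).
Dropping 2×SAXS beamtime frees 12 h; slotting in AFM scan (15 h) lifts the total to 390 at 79 h.
That's the maximum — no swap from here does better than 390.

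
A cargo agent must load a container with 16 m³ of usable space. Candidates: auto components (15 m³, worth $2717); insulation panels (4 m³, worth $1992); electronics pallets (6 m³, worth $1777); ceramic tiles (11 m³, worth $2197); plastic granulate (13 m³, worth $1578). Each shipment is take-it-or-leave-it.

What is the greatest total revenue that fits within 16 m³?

Taking the top-ratio shipments first gives insulation panels + electronics pallets for 3769 (10 m³).
Dropping electronics pallets frees 6 m³; slotting in ceramic tiles (11 m³) lifts the total to 4189 at 15 m³.
Next best is insulation panels + electronics pallets at 3769 (10 m³) — short by 420.

4189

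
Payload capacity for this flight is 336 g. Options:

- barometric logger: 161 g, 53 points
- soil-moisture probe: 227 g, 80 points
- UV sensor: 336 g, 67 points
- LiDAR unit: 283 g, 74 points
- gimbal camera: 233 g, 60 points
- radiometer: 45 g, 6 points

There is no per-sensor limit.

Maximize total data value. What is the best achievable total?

Taking the top-ratio sensors first gives soil-moisture probe + 2×radiometer for 92 (317 g).
The 317 g tied up in soil-moisture probe and 2×radiometer is better spent on 2×barometric logger — total rises to 106 (322 g).
That's the maximum — no swap from here does better than 106.

106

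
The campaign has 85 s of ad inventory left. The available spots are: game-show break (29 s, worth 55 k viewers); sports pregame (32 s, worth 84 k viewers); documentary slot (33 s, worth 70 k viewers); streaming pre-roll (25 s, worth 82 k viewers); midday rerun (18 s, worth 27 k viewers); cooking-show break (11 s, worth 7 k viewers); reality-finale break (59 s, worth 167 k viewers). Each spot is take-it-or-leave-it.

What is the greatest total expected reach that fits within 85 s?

Streaming pre-roll + reality-finale break uses 84 of the 85 s and totals 249.
Nothing else within 85 s beats 249.

249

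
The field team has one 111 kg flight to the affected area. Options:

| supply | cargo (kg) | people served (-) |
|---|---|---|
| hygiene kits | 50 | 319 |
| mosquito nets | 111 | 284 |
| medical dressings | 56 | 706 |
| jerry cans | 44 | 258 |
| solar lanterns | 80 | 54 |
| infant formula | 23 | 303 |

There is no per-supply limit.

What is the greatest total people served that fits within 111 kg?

1312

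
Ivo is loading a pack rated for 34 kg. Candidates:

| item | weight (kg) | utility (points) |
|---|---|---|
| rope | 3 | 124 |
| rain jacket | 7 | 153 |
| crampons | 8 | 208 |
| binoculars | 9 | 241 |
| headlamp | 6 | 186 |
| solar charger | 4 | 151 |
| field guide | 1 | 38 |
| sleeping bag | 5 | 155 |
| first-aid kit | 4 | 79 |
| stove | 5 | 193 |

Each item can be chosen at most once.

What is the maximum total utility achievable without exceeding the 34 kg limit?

By utility per kg: rope 41.33, stove 38.60, field guide 38.00, solar charger 37.75 lead.
The ratio ordering already packs tightly: rope + binoculars + headlamp + solar charger + field guide + sleeping bag + stove, 33 kg, 1088.

1088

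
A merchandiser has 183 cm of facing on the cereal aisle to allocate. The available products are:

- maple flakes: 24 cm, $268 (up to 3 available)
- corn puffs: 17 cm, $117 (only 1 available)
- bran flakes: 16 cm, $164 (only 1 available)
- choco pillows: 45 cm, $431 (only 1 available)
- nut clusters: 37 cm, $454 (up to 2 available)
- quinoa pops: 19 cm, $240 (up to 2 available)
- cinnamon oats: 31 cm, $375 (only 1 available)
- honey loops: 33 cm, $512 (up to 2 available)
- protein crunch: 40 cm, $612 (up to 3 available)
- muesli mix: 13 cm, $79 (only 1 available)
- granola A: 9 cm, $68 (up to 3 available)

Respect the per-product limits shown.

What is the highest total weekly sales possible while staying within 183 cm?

2702

Density check — honey loops 15.52, protein crunch 15.30, quinoa pops 12.63, nut clusters 12.27 are the best per cm.
Taking the top-ratio products first gives bran flakes + quinoa pops + 2×honey loops + 2×protein crunch for 2652 (181 cm).
Replace bran flakes and quinoa pops with nut clusters: the trade gains 50 net, giving 2702 at 183 cm.
Every other selection either busts 183 cm or exceeds an availability limit or fails to beat 2702.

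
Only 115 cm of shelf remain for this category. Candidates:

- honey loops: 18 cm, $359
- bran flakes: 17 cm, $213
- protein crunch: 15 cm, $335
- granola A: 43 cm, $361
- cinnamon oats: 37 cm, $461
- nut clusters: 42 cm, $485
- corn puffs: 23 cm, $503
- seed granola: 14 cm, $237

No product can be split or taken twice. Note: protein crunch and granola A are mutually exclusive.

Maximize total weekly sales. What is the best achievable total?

1919

Ranking by ratio (weekly sales/cm): protein crunch 22.33, corn puffs 21.87, honey loops 19.94, seed granola 16.93.
Greedy by ratio would take honey loops + bran flakes + protein crunch + corn puffs + seed granola: 87 cm used, total 1647.
Dropping bran flakes frees 17 cm; slotting in nut clusters (42 cm) lifts the total to 1919 at 112 cm.
Next best is honey loops + bran flakes + protein crunch + nut clusters + corn puffs at 1895 (115 cm) — short by 24.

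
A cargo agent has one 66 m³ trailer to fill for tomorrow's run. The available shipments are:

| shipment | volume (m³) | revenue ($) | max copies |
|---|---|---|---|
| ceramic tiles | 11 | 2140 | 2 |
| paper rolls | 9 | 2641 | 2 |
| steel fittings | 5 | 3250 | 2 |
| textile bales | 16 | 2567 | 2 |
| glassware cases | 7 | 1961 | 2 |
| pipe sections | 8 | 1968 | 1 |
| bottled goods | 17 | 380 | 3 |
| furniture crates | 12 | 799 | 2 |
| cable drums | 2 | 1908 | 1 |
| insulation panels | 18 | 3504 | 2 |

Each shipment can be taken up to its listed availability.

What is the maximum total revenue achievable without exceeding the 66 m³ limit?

21892

Filling by ratio: ceramic tiles + 2×paper rolls + 2×steel fittings + 2×glassware cases + pipe sections + cable drums for 21720, with 3 m³ left unused.
Dropping pipe sections frees 8 m³; slotting in ceramic tiles (11 m³) lifts the total to 21892 at 66 m³.
Every other selection either busts 66 m³ or exceeds an availability limit or fails to beat 21892.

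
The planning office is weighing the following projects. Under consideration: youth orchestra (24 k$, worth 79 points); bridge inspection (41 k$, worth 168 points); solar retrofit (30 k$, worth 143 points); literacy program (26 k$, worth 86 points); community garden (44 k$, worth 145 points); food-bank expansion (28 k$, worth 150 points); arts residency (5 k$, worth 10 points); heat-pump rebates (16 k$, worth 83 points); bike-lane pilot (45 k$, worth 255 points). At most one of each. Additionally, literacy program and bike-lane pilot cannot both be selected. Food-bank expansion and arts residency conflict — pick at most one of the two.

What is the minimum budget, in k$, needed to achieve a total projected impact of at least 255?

45

Look for the lowest-budget combination reaching 255.
bike-lane pilot: 255 projected impact at 45 k$.
Below 45 k$ the best achievable stays under 255.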